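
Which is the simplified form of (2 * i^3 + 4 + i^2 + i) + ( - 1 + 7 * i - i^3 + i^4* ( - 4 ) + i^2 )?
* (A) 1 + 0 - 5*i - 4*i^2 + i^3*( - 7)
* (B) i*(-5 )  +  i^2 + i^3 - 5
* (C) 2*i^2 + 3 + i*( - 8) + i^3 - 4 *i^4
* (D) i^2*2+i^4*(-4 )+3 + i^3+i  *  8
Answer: D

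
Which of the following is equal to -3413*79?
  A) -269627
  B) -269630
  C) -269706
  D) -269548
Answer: A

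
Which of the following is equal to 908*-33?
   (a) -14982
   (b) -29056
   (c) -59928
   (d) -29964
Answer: d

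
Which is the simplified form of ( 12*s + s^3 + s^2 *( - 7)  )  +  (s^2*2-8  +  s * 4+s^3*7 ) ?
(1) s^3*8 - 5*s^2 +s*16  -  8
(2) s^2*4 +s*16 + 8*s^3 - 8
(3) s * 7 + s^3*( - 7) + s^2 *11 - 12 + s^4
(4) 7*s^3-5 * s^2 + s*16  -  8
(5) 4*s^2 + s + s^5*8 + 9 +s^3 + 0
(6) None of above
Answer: 1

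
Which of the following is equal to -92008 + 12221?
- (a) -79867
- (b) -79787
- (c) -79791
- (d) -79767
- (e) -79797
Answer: b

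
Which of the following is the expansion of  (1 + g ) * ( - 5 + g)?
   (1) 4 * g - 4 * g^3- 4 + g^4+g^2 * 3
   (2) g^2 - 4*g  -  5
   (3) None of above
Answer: 2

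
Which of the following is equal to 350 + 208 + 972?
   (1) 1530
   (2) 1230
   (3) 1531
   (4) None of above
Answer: 1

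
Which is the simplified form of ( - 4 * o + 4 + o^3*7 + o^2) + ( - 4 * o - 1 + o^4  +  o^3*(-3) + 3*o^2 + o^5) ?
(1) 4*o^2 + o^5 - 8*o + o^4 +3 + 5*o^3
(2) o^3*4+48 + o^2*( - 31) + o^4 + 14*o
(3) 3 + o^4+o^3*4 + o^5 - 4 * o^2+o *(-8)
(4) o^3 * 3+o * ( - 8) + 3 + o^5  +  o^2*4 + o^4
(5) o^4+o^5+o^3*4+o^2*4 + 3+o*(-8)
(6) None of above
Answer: 5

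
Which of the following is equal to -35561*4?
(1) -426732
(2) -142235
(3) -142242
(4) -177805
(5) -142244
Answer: 5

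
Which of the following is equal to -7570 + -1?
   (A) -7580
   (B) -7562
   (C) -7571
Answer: C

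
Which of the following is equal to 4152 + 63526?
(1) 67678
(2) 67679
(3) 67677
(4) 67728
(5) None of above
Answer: 1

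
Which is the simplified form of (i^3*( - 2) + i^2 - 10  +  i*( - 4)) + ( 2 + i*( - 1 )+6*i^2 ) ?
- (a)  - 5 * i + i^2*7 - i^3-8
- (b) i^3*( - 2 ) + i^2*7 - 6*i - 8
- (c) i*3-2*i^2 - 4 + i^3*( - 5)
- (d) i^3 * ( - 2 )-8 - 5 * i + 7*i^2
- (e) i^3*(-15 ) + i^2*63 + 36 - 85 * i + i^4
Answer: d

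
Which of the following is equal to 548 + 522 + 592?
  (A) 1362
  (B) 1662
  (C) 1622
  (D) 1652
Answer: B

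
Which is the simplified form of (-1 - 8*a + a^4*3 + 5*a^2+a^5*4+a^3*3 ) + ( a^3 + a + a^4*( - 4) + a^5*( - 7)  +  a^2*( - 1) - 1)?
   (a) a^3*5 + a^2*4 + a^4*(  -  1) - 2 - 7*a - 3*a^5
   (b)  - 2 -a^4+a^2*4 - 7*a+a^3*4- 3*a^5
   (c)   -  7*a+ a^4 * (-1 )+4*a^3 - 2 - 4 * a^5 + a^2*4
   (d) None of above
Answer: b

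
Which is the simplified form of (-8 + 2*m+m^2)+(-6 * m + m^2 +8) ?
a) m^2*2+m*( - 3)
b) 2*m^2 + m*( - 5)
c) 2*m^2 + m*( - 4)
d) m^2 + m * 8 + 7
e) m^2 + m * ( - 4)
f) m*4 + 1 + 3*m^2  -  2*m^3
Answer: c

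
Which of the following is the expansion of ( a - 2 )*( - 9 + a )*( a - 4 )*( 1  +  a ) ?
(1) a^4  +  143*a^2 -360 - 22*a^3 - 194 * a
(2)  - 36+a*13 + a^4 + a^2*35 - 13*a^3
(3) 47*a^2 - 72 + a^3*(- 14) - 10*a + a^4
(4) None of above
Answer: 3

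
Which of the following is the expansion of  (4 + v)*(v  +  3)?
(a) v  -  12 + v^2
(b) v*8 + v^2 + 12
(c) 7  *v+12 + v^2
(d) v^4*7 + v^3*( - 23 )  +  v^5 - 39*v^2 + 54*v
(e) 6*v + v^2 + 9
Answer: c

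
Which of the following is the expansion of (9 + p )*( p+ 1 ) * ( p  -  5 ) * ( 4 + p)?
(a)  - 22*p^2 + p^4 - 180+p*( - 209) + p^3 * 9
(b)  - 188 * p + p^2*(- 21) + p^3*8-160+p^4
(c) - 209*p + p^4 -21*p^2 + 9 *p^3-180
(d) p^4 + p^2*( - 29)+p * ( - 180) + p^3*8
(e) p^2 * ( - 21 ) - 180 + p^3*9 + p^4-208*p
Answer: c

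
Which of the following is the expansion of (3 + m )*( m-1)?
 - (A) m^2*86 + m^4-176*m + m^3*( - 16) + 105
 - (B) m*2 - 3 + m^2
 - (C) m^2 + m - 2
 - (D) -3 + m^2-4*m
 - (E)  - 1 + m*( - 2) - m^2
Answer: B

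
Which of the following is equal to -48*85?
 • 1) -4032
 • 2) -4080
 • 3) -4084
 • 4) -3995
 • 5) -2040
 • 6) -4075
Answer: 2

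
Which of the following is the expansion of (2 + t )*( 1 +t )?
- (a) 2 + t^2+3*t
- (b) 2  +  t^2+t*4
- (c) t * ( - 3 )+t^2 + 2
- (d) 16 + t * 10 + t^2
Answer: a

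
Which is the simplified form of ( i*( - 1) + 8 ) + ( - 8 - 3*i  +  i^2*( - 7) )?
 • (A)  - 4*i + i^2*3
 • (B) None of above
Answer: B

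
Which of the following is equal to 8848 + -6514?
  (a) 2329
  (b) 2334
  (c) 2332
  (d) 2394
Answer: b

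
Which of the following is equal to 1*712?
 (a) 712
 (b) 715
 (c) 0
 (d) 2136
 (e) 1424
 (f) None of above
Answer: a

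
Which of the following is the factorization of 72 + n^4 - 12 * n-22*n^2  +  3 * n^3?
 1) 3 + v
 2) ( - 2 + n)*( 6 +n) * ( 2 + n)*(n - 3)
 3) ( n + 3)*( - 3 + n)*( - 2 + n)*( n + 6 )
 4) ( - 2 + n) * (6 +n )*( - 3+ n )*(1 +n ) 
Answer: 2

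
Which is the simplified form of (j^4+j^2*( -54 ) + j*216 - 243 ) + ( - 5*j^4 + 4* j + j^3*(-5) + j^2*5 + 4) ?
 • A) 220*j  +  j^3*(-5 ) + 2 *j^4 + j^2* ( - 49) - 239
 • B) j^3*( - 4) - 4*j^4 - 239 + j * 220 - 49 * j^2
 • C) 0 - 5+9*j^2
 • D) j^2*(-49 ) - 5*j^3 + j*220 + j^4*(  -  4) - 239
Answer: D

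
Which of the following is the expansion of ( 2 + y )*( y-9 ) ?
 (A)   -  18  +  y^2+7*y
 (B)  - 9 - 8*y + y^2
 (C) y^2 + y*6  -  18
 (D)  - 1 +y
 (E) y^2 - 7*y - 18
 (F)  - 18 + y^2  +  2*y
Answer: E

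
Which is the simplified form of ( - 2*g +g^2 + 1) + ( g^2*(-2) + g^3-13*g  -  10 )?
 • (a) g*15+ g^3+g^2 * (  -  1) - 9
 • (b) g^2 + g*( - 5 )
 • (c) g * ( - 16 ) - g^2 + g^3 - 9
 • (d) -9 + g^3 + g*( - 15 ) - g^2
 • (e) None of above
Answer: d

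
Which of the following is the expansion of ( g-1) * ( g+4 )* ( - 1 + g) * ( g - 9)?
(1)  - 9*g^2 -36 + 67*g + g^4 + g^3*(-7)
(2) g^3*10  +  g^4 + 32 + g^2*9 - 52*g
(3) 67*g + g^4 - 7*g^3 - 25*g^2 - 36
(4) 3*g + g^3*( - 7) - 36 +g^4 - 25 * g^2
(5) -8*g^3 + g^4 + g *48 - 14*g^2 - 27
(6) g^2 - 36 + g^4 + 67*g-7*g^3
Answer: 3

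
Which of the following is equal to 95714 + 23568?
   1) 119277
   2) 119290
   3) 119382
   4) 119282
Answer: 4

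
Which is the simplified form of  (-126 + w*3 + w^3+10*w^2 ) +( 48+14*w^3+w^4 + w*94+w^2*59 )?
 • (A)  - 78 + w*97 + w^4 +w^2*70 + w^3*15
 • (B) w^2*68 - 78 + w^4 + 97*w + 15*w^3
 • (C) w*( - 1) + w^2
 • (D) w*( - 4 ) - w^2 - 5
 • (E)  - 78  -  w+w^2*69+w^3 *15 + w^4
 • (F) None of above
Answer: F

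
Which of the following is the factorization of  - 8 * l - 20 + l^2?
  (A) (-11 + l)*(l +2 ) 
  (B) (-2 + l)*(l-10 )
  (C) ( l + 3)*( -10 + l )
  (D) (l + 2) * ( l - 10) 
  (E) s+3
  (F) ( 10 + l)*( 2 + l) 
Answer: D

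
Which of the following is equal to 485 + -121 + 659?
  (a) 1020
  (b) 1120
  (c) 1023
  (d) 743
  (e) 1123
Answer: c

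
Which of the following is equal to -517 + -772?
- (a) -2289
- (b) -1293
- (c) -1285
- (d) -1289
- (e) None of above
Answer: d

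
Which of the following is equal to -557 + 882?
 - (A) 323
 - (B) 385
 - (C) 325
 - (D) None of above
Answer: C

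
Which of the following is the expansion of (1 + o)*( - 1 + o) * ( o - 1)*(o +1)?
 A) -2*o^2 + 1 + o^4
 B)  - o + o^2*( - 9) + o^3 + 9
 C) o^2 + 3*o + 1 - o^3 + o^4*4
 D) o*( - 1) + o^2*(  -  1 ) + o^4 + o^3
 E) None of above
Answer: A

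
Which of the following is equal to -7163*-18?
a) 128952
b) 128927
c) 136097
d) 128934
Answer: d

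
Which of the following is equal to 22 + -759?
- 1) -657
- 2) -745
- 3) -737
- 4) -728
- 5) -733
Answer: 3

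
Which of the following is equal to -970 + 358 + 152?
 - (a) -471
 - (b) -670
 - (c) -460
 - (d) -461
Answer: c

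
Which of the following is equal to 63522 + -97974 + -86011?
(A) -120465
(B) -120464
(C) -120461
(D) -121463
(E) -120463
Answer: E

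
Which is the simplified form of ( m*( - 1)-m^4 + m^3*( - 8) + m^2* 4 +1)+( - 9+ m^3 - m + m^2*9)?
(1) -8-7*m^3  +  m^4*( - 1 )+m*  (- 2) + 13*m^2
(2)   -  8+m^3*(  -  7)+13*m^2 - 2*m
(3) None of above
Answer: 1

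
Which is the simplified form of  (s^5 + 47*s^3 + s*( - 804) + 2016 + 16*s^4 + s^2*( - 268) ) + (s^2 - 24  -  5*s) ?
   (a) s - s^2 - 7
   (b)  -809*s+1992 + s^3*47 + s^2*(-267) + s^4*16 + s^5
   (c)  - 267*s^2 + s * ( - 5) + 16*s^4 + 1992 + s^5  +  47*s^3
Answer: b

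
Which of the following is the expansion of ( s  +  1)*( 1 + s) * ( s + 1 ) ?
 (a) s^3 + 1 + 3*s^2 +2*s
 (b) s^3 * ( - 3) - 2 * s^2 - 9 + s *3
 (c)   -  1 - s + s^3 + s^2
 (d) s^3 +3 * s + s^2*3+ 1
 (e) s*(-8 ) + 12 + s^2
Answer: d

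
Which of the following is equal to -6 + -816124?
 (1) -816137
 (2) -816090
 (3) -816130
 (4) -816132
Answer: 3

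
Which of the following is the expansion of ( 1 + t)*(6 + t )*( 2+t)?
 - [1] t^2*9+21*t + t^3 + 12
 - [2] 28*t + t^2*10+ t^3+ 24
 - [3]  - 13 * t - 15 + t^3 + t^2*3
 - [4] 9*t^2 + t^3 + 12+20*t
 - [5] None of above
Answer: 4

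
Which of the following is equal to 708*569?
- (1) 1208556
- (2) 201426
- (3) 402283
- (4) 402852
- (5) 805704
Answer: 4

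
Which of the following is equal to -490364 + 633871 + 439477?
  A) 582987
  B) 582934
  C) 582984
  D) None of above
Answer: C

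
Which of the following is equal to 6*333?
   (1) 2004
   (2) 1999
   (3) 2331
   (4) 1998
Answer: 4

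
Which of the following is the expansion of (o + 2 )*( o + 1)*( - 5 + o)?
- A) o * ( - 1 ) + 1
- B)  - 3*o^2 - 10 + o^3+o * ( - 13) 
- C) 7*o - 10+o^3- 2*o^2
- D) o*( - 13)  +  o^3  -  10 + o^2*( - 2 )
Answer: D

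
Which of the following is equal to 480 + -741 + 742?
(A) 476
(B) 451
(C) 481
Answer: C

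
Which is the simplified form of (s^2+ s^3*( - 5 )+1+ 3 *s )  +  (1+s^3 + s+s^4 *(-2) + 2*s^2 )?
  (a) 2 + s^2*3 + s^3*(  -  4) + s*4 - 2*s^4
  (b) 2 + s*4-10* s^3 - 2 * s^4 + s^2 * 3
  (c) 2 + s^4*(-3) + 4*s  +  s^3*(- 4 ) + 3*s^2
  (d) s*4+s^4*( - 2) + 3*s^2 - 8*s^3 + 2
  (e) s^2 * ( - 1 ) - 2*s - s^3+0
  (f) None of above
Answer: a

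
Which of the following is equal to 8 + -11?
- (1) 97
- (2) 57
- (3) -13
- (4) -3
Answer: 4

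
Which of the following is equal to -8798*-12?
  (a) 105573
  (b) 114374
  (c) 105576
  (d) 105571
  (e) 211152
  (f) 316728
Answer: c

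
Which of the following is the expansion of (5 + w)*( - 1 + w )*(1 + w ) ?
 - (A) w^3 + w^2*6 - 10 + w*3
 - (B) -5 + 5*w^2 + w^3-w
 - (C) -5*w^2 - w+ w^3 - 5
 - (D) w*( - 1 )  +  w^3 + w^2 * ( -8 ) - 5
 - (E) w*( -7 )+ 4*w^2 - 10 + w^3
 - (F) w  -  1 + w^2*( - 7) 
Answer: B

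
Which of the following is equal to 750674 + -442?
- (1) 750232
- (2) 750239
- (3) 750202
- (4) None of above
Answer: 1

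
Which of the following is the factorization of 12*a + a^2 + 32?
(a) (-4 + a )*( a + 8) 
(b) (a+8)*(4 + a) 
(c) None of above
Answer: b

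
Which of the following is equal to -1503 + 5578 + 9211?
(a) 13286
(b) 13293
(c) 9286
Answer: a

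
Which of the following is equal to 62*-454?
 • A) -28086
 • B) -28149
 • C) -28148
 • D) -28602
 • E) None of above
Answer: C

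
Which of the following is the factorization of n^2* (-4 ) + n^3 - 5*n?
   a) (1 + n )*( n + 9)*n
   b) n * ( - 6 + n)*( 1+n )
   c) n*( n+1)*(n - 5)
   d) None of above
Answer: c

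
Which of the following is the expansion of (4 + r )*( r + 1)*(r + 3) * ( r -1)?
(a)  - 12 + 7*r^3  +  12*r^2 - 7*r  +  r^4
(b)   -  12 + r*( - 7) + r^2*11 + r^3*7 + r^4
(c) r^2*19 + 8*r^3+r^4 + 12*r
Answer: b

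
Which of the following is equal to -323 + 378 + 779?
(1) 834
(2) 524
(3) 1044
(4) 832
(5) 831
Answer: 1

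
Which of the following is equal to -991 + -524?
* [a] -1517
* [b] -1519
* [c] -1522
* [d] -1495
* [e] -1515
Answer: e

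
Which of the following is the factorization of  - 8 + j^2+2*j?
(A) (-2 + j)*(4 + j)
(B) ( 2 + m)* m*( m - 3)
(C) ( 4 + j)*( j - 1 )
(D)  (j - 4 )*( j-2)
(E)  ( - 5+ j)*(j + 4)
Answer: A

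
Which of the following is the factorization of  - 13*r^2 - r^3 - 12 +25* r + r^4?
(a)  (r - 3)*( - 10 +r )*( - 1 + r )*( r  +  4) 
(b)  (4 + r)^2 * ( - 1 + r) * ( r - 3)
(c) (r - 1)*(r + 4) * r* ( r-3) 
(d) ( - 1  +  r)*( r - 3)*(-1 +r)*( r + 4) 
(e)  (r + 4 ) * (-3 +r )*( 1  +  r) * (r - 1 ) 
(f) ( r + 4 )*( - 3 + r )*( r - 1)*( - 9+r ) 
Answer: d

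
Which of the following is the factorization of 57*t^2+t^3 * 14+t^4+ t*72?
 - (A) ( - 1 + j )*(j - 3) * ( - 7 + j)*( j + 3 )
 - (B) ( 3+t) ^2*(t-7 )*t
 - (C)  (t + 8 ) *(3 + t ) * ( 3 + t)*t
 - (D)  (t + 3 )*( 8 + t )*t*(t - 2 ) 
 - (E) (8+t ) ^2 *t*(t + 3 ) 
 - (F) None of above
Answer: C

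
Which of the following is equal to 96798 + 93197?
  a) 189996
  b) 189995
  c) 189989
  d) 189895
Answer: b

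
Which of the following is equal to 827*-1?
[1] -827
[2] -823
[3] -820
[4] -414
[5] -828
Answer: 1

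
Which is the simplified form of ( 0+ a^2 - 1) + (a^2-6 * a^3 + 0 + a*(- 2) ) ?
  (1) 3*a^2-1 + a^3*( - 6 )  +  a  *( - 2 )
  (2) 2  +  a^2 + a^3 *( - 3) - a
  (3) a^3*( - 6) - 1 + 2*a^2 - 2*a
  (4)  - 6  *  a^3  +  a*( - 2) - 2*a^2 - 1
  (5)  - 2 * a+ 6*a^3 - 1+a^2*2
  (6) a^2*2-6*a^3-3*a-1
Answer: 3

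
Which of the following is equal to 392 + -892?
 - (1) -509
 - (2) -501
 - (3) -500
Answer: 3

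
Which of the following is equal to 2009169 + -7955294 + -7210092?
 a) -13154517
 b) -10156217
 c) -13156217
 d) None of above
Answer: c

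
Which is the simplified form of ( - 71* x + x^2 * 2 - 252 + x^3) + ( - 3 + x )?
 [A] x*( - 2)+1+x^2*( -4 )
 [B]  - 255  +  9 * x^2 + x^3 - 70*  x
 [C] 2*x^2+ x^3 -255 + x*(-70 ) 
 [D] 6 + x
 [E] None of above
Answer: C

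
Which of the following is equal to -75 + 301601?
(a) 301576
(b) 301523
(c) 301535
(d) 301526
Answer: d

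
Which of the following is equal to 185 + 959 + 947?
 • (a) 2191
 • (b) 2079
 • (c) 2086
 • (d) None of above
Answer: d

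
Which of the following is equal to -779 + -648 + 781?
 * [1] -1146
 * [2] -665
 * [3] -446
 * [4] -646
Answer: 4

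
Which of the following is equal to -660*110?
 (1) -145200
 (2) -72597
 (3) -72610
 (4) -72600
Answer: 4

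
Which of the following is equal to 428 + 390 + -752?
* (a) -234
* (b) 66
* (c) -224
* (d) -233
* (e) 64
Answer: b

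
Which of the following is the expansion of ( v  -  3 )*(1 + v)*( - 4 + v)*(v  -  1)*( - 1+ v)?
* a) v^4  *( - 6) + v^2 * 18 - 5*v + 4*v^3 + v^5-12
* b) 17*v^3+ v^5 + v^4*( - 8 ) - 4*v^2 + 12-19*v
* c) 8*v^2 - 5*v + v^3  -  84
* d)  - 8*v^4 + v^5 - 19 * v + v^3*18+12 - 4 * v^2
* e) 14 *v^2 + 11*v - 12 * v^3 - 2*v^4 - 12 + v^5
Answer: d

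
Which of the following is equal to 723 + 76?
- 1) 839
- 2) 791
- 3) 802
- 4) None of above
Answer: 4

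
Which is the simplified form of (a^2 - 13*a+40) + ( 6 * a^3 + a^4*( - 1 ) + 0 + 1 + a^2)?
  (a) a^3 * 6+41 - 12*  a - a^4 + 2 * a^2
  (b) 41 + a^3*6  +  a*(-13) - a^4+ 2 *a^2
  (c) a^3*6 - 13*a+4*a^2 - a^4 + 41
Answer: b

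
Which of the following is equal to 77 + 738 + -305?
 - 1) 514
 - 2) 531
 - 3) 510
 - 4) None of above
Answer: 3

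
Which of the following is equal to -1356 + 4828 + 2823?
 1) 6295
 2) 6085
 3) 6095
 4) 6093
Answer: 1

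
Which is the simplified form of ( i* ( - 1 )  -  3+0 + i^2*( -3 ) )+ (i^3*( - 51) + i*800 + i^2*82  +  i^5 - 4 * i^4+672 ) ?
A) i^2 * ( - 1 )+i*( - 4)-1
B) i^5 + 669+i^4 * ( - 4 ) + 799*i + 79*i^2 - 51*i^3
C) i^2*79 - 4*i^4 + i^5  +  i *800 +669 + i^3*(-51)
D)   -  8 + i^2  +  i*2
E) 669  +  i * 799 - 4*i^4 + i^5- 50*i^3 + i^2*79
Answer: B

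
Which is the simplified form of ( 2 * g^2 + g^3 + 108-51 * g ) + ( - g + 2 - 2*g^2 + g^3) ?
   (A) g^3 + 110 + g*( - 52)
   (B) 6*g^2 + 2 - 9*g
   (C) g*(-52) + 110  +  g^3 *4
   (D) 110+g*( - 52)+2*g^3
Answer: D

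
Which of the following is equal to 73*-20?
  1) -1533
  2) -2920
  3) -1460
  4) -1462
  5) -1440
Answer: 3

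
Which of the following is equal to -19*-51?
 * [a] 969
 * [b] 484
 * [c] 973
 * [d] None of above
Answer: a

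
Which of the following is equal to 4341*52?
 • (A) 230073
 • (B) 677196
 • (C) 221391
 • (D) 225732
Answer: D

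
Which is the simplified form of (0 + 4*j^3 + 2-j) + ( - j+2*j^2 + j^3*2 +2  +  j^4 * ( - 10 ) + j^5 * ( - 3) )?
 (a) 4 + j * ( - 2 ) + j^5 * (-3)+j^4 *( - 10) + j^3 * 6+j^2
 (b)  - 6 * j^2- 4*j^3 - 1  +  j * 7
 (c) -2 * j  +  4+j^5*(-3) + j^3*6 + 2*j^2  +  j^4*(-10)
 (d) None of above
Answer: c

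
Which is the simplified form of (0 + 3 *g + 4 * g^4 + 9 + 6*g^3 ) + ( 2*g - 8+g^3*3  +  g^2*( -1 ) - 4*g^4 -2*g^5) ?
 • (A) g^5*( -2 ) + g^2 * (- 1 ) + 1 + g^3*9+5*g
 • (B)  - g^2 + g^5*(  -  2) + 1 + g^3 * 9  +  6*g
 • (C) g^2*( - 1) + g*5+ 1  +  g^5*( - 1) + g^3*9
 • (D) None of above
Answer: A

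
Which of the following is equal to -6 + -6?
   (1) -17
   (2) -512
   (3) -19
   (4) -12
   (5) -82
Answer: 4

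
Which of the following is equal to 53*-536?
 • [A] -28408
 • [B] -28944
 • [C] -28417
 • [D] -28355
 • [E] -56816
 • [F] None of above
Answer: A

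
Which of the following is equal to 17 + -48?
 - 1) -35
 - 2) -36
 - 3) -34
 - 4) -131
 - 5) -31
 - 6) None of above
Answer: 5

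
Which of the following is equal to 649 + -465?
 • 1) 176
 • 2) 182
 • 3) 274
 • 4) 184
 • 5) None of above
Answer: 4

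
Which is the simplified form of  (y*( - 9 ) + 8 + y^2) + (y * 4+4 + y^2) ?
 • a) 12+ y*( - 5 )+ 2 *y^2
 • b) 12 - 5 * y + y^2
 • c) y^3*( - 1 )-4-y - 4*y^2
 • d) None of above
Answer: a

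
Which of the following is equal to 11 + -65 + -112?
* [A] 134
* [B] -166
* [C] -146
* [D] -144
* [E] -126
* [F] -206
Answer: B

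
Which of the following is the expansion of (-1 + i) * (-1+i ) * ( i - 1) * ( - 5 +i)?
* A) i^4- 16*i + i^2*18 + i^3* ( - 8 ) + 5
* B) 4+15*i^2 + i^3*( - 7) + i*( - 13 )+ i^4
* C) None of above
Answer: A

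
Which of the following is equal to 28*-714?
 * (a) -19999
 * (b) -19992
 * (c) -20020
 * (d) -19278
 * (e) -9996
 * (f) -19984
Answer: b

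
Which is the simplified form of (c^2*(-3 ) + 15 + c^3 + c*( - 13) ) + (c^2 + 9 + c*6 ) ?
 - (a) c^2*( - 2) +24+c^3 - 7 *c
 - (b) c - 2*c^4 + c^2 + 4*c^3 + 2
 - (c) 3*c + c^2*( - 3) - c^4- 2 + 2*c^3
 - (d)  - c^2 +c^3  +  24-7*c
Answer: a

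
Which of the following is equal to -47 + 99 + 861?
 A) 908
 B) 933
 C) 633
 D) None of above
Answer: D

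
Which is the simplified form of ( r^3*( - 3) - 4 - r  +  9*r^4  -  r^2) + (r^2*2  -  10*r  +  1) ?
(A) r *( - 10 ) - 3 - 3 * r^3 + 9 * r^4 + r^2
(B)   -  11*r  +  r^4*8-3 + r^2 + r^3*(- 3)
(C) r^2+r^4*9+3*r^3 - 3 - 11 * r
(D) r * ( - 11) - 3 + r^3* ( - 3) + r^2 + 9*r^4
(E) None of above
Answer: D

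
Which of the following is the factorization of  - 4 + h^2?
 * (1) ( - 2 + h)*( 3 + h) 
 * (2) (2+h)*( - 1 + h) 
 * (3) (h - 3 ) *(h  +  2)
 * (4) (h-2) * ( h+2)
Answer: 4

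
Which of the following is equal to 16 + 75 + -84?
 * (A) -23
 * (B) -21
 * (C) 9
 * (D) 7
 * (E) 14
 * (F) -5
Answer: D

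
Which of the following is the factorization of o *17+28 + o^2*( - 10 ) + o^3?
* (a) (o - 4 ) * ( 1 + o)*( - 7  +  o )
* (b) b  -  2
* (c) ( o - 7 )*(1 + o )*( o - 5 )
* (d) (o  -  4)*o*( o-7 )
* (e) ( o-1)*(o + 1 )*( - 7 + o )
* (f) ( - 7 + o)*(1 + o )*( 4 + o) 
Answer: a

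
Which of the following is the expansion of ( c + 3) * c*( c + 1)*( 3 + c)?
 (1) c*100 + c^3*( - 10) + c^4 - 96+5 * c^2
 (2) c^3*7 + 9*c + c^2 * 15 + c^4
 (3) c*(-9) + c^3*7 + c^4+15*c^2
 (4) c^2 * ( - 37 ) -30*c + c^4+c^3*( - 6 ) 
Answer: 2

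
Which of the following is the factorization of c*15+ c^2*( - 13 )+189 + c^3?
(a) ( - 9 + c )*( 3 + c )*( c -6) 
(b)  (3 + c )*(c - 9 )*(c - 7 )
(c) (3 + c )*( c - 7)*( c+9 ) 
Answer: b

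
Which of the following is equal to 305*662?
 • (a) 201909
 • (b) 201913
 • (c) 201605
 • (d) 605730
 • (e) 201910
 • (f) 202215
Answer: e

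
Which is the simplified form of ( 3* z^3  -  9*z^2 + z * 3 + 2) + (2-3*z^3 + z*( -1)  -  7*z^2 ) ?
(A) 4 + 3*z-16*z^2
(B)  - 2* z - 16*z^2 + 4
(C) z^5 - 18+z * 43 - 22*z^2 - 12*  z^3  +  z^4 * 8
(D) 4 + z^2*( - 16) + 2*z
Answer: D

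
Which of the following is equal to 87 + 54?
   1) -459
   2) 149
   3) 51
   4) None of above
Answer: 4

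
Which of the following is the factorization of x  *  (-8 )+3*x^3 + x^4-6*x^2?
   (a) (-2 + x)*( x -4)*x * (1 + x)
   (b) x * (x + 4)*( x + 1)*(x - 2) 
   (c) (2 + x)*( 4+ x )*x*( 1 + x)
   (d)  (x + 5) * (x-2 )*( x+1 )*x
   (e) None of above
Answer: b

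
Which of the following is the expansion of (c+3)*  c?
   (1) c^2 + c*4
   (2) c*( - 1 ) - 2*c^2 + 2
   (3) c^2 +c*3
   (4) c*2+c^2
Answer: 3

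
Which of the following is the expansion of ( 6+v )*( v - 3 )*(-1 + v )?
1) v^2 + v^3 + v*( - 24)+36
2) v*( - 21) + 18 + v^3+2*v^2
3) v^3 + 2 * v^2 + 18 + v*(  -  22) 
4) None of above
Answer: 2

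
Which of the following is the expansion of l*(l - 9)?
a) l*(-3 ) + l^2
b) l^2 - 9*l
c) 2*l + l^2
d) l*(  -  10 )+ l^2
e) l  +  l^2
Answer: b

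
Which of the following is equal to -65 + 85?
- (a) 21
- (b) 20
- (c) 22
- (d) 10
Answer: b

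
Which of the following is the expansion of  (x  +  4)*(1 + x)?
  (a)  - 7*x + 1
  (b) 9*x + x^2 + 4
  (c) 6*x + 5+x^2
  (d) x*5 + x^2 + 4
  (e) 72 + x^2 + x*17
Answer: d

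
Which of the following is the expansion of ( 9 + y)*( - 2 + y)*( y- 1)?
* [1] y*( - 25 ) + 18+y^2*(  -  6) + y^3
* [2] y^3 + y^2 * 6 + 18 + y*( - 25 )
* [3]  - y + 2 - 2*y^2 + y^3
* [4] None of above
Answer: 2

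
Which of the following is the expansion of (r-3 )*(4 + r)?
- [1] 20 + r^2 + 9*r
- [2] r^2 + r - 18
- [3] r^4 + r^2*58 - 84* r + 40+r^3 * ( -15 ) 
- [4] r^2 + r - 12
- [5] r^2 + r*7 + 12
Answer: 4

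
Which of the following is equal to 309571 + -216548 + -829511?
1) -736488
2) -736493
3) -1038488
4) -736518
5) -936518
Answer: 1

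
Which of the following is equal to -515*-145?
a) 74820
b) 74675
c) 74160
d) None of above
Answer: b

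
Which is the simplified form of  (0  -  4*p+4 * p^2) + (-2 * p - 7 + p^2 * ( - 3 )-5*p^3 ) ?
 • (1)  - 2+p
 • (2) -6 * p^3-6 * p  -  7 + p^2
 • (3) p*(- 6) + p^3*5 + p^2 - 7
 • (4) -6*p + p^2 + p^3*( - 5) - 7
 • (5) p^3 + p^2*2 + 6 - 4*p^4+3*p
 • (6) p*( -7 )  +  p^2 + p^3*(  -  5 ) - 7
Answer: 4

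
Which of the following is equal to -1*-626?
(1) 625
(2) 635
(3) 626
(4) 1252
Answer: 3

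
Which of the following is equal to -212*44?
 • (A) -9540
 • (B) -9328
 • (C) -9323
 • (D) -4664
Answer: B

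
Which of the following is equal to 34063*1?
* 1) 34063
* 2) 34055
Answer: 1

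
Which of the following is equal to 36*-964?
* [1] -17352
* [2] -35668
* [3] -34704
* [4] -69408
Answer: 3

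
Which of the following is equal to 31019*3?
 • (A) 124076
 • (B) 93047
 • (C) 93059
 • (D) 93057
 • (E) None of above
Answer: D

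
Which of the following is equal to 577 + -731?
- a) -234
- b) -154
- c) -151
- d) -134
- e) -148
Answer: b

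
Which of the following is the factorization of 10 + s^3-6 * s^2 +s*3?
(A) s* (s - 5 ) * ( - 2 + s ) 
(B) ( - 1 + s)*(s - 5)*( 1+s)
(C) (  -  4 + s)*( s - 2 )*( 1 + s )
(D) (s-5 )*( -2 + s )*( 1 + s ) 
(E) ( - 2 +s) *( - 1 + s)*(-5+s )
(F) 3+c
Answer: D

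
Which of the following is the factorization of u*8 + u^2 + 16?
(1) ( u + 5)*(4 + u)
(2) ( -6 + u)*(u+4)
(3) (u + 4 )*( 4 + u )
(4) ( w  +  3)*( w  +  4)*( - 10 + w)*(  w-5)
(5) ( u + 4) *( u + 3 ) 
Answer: 3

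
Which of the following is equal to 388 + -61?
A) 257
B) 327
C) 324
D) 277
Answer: B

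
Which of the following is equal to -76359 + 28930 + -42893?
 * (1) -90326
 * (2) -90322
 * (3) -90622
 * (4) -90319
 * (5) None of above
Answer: 2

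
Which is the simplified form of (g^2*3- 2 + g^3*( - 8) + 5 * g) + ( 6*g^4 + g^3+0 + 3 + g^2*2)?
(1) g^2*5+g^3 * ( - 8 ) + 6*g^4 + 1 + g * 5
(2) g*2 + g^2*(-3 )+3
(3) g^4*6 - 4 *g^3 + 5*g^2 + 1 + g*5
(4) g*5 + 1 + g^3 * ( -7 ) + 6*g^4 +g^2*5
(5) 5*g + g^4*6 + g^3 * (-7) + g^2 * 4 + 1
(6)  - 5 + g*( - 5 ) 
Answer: 4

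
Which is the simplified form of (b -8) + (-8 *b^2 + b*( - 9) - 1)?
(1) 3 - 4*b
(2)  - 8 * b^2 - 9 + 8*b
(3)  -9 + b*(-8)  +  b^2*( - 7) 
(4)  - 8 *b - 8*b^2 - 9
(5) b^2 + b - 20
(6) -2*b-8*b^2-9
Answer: 4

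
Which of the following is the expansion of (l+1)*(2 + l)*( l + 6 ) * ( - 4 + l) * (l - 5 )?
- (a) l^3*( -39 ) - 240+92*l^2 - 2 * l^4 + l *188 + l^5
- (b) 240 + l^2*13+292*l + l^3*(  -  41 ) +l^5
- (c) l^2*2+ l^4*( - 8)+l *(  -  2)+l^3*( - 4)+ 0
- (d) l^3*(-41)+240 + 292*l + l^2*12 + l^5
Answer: d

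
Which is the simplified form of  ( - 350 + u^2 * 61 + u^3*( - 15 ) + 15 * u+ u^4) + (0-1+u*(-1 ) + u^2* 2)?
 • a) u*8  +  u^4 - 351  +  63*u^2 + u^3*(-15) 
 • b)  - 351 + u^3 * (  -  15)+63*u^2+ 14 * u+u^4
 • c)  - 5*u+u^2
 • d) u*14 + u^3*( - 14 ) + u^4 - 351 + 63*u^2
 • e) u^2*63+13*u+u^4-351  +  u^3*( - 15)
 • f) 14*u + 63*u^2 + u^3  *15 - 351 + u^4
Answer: b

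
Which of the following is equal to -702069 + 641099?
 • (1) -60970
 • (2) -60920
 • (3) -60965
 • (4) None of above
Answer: 1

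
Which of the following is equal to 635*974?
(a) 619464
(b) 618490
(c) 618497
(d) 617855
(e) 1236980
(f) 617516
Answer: b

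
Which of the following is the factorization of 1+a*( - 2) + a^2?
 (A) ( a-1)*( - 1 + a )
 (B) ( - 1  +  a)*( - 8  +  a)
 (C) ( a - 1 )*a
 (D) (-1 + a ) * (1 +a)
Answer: A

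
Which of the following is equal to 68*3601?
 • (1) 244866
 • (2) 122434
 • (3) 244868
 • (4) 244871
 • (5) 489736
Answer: 3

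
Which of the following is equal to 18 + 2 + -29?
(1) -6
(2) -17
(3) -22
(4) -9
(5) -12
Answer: 4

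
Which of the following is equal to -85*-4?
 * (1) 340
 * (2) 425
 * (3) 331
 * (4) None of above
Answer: 1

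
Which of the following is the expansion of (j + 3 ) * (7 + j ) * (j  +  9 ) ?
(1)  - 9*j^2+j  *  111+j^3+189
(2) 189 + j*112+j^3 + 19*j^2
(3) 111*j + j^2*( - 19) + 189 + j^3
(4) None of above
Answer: 4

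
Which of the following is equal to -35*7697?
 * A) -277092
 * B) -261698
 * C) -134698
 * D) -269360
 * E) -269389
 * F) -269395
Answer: F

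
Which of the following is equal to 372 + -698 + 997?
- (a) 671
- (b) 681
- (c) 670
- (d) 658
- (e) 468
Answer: a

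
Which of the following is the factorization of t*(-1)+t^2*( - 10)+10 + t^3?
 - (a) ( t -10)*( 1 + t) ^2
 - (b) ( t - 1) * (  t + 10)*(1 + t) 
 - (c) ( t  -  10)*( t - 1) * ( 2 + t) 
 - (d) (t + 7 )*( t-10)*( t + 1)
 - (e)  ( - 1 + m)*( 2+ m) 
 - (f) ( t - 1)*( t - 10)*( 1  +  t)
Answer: f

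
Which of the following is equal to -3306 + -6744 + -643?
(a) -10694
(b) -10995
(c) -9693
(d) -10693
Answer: d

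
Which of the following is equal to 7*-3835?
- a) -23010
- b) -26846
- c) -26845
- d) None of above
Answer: c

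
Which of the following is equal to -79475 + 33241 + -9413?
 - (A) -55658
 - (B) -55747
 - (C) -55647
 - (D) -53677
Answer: C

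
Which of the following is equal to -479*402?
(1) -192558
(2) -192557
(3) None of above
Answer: 1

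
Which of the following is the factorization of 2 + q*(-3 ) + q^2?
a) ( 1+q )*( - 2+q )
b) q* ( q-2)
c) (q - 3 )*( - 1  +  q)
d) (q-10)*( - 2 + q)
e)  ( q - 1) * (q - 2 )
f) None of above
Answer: e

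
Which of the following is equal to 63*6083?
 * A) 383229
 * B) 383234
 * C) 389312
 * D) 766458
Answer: A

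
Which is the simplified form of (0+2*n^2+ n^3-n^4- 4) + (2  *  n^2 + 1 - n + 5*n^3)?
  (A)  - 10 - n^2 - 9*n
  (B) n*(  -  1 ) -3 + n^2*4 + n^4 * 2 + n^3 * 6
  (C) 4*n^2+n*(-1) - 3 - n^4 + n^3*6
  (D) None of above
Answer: C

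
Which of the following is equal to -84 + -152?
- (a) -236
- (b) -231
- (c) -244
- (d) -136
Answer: a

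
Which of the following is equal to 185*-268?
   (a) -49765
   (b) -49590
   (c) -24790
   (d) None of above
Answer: d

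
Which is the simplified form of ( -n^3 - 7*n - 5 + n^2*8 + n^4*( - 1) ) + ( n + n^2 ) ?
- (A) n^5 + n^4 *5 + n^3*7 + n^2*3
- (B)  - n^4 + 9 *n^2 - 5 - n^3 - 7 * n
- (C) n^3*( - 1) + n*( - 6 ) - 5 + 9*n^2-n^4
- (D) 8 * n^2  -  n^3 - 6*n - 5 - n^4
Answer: C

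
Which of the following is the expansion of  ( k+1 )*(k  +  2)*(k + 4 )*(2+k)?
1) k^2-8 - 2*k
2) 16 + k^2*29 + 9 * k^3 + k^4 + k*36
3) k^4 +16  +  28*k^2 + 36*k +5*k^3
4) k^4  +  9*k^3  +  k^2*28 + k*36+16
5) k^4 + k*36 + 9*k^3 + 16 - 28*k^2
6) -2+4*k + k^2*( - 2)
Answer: 4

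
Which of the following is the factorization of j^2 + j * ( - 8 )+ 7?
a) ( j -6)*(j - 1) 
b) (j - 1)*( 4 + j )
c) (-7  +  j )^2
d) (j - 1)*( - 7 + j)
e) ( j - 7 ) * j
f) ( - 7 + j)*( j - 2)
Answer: d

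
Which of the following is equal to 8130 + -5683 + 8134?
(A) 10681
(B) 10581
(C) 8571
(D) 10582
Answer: B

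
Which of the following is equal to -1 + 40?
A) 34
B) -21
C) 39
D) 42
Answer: C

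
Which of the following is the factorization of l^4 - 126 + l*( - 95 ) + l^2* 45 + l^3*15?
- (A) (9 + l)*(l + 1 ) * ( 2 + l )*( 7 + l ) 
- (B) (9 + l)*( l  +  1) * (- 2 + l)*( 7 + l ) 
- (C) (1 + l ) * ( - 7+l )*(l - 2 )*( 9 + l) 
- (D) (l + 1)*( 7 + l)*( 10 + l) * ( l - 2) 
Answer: B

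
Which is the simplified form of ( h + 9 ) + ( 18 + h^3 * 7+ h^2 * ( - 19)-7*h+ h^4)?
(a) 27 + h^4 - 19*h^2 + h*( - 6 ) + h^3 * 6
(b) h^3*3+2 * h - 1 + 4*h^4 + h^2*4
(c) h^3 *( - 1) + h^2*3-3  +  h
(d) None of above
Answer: d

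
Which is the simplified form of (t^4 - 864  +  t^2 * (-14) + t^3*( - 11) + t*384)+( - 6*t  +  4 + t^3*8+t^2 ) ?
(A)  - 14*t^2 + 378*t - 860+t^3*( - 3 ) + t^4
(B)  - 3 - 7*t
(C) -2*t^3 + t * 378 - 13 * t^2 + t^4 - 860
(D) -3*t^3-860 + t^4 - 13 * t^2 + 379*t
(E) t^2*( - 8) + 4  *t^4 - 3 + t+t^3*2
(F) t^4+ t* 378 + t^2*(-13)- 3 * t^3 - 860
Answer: F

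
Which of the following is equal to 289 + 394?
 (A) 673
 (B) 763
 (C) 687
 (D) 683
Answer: D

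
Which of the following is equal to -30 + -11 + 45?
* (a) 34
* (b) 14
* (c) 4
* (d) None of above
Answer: c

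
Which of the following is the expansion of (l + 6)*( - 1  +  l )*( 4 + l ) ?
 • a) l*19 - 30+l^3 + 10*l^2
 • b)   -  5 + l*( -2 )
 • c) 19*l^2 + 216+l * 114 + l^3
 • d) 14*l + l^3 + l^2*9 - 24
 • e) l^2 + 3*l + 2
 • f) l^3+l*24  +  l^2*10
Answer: d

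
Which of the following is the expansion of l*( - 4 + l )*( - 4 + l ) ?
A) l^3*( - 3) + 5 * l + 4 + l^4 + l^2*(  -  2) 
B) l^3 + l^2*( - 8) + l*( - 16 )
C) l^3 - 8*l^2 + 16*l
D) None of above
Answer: C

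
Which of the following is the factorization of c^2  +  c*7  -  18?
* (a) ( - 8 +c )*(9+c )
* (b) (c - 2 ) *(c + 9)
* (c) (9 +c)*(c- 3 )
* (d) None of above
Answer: b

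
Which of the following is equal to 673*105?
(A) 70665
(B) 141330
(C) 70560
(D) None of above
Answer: A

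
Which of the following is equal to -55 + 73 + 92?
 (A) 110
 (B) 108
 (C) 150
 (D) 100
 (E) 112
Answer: A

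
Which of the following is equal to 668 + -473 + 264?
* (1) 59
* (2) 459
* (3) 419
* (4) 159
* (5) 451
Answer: 2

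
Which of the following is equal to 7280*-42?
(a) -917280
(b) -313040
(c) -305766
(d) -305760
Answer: d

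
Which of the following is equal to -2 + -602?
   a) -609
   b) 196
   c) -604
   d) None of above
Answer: c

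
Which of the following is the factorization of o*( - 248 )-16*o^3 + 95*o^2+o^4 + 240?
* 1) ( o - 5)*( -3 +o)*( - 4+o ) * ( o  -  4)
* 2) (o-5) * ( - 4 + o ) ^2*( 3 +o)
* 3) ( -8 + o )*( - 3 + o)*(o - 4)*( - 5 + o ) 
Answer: 1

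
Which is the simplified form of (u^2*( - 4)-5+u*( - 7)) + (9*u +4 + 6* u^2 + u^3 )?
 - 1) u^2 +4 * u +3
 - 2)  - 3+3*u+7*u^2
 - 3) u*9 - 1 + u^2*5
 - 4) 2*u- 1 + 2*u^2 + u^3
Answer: 4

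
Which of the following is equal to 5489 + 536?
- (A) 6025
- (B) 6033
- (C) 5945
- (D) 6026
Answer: A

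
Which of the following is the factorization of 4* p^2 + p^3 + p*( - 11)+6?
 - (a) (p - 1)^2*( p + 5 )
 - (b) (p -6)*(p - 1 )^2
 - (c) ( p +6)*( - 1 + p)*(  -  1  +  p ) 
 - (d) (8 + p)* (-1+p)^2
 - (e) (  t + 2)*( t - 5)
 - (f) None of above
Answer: c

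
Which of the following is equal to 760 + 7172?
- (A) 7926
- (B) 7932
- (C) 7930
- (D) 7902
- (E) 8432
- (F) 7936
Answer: B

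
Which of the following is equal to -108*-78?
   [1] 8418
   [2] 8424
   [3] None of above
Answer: 2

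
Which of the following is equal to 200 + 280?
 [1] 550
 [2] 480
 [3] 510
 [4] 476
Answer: 2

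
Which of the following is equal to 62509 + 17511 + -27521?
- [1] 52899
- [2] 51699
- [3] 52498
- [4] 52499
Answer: 4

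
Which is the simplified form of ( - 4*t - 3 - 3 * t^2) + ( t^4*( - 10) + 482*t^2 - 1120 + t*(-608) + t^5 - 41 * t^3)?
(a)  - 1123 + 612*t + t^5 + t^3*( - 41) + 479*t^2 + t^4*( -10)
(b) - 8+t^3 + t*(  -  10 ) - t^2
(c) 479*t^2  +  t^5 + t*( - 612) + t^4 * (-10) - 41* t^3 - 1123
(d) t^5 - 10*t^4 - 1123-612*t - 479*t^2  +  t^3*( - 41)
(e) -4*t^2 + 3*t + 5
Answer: c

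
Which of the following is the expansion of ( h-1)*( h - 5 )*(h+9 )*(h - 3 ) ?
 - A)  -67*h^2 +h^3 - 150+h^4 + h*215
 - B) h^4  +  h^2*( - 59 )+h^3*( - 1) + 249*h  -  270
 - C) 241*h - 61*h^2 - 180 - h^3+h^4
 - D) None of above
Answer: D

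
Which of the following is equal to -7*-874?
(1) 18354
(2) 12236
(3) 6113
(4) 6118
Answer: 4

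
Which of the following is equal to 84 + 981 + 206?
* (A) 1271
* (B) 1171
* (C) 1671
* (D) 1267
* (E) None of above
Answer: A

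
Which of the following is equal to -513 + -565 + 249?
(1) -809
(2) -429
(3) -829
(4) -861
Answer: 3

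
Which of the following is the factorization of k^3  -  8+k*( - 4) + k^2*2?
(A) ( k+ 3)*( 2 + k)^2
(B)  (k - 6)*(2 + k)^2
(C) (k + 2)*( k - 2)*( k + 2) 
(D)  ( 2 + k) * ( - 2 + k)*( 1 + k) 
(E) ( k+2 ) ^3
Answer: C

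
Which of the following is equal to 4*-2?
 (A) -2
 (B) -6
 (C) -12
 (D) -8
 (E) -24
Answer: D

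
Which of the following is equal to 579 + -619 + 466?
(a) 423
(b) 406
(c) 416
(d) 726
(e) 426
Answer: e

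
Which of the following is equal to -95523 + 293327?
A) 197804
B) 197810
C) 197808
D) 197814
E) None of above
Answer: A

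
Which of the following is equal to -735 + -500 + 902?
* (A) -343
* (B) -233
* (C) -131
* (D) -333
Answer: D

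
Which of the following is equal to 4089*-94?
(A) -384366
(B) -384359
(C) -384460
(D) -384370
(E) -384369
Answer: A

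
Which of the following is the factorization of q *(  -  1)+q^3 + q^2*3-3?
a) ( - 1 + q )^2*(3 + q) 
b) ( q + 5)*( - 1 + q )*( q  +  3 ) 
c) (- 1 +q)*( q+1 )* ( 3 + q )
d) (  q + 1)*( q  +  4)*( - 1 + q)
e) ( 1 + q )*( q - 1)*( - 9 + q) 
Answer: c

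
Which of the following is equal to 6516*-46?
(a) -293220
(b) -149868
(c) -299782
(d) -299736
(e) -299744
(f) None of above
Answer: d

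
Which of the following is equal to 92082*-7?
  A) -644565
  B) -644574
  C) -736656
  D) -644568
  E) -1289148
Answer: B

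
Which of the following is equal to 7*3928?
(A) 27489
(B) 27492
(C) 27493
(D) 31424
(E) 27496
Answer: E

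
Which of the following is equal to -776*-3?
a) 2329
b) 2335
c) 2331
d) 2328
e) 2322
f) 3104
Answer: d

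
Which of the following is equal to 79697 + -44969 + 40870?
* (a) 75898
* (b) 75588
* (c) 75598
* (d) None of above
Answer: c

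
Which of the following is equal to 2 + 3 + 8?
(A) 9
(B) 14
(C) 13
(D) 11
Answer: C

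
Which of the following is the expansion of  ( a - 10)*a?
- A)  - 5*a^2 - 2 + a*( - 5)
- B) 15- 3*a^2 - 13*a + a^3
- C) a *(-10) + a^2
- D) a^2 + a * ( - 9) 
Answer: C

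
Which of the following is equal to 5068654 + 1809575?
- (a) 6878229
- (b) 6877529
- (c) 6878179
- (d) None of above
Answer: a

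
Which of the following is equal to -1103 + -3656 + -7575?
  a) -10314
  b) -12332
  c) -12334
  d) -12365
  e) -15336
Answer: c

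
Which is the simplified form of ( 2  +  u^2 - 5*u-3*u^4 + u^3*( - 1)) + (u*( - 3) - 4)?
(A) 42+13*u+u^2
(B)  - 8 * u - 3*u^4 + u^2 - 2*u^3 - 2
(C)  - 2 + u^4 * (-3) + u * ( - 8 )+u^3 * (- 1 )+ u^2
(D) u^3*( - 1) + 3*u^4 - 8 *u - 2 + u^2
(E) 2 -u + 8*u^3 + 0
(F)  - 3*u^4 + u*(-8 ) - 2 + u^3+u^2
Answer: C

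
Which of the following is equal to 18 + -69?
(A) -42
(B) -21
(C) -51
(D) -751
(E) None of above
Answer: C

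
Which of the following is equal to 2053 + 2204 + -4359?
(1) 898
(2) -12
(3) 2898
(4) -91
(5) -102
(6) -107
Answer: 5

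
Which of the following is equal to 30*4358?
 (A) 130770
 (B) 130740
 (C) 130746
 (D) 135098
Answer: B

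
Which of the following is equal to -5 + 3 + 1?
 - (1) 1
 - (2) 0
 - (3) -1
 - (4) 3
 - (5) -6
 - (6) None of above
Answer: 3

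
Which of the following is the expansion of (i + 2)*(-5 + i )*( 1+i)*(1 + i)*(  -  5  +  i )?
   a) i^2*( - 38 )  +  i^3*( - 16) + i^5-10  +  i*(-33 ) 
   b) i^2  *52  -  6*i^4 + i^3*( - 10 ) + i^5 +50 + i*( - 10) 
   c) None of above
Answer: c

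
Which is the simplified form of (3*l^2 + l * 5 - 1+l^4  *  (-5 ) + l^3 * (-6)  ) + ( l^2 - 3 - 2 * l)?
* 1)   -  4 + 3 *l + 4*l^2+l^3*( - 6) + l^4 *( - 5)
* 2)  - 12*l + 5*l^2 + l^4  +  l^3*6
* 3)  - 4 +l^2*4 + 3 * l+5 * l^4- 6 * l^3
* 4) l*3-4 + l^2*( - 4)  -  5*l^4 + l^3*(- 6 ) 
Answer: 1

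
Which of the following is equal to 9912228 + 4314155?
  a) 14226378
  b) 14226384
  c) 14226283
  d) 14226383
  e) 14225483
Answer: d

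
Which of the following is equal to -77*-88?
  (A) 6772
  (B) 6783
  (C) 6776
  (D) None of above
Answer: C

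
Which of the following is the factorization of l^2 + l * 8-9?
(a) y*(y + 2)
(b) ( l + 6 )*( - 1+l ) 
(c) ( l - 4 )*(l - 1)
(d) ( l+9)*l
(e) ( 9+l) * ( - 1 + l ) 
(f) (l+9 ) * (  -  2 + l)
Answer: e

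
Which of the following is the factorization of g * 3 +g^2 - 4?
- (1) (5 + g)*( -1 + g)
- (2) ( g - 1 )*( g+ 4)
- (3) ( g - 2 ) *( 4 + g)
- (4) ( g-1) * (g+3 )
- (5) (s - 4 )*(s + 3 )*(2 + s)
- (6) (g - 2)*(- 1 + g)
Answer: 2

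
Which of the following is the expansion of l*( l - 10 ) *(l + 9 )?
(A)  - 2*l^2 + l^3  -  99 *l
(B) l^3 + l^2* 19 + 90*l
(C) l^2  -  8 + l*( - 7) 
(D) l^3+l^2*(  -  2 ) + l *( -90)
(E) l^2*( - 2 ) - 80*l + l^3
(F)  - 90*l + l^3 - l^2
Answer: F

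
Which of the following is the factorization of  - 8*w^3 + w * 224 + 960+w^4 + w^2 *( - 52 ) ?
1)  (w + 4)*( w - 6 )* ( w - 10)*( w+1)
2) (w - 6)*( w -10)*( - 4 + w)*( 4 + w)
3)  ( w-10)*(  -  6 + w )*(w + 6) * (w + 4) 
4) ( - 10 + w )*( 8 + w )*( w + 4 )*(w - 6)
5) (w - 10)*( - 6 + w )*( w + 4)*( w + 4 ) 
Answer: 5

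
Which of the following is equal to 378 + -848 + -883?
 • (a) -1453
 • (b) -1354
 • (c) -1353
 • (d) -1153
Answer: c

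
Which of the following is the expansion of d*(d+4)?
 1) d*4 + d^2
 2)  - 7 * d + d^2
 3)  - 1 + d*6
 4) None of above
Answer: 1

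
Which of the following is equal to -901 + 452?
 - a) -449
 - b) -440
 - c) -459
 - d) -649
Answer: a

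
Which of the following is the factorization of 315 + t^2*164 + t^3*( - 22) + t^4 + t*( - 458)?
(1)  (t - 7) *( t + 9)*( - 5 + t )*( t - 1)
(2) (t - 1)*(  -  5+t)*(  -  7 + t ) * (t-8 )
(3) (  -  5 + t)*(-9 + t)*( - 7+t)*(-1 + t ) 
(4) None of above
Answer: 3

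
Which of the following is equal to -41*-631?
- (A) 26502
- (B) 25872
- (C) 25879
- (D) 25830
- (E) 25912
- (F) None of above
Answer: F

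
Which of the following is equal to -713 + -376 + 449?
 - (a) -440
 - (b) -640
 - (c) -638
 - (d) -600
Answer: b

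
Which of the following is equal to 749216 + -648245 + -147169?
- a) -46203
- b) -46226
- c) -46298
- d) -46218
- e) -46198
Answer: e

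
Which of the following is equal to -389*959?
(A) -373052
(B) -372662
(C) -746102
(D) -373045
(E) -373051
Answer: E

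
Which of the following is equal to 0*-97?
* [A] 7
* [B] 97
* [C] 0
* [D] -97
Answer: C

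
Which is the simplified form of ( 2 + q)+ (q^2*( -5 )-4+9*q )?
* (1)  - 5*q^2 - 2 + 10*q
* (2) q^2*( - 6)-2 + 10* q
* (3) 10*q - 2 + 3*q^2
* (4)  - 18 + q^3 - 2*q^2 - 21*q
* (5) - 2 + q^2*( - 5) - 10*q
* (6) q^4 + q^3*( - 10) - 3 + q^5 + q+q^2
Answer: 1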